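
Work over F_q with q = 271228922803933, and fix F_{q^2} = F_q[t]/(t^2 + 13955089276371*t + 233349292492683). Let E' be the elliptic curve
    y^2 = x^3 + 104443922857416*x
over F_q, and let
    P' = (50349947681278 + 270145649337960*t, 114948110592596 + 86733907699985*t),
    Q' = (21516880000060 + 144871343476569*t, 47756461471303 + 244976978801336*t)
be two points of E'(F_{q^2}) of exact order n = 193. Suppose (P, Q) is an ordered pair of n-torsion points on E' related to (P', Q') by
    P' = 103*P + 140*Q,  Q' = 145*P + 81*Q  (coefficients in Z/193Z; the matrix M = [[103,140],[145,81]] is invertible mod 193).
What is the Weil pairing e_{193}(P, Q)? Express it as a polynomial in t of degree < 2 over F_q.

The 193-Weil pairing on E[193] over F_{271228922803933} is alternating-bilinear: e_{193}(P',Q') = e_{193}(P,Q)^det(M).
Hence e(P,Q) = e(P',Q')^{43} where 43 = 9^{-1} mod 193.
Run Miller on y^2=x^3+104443922857416*x over F_{271228922803933}: ladder 11000001 (8 bits); e = f_P(D_Q)/f_Q(D_P).
The quotient is 148059921853176 + 202525192524670*t.
Raise to 43: e(P,Q) = 23170060986781 + 101494861591272*t in mu_{193}.

23170060986781 + 101494861591272*t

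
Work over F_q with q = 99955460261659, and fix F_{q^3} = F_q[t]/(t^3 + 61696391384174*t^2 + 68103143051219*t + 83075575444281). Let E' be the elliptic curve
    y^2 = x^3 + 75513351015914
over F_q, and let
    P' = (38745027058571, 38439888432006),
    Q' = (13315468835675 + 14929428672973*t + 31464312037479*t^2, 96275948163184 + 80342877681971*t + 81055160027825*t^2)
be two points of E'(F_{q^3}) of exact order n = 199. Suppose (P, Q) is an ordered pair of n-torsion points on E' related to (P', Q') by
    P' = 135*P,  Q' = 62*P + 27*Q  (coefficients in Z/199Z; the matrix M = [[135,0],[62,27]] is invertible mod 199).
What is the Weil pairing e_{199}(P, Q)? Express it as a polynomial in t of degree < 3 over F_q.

10774365544379 + 10344985255336*t + 42645826422032*t^2

Since e_{199}(P,P)=e_{199}(Q,Q)=1 and e_{199}(Q,P)=e_{199}(P,Q)^{-1}, expanding e_{199}(135*P,62*P + 27*Q) leaves e(P,Q)^det(M).
135*27 - 0*62 = 3645; reduced mod 199: det = 63, inverse 139.
Double-and-add over 11000111: 8-1 doublings, 5-1 additions; each step l_{T,T}/v_{2T} or l_{T,P'}/v at Q'+S for random S.
Result: e(P',Q') = 24043980421470 + 83418221738018*t + 27279936531980*t^2.
Raise to 139: e(P,Q) = 10774365544379 + 10344985255336*t + 42645826422032*t^2 in mu_{199}.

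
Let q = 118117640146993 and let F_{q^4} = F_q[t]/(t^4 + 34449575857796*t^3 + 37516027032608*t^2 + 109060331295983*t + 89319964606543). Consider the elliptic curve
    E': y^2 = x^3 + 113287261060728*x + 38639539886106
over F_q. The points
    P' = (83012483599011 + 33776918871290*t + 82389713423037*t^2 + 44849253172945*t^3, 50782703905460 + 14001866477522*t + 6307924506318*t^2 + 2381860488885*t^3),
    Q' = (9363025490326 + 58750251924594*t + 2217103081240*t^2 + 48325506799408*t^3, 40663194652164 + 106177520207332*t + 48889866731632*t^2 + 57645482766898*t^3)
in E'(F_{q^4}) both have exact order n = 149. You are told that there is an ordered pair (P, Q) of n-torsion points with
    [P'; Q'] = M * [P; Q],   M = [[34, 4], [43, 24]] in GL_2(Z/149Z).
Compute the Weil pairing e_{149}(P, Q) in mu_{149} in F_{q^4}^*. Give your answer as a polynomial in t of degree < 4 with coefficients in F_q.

e_{149} is bilinear + alternating on E[149], so e_{149}(34*P + 4*Q, 43*P + 24*Q) = e_{149}(P,Q)^(34*24-4*43).
So e_{149}(P,Q) = e_{149}(P',Q')^{59}, since 48*59 = 1 mod 149.
Build f_{149,P'} and f_{149,Q'} via the 8-bit ladder of 149=10010101_2; evaluate at shifted divisors; quotient in F_{118117640146993^4}.
e_{149}(P',Q') = 71889790884915 + 78715815262002*t + 111519405351770*t^2 + 27652963633593*t^3.
(71889790884915 + 78715815262002*t + 111519405351770*t^2 + 27652963633593*t^3)^{59} mod (118117640146993,f) = 61107549461193 + 101540559545054*t + 35861286424896*t^2 + 94341003795711*t^3.

61107549461193 + 101540559545054*t + 35861286424896*t^2 + 94341003795711*t^3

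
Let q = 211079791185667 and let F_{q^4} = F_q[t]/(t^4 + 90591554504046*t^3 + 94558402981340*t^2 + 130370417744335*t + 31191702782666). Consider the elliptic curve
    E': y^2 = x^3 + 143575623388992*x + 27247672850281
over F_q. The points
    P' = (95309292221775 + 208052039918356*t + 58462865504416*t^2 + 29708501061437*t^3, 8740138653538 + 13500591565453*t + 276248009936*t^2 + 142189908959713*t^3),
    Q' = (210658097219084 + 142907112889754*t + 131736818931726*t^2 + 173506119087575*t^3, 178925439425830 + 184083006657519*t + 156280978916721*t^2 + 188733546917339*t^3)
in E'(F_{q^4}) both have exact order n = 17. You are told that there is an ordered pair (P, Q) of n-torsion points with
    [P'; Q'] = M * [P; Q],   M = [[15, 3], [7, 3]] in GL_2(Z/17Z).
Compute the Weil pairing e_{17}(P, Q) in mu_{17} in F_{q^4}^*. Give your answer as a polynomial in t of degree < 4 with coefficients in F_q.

Under M = [[15,3],[7,3]] in GL_2(Z/17), e_{17}(P',Q') = e_{17}(P,Q)^(15*3-3*7 mod 17).
det(M) mod 17 = 7; its inverse in (Z/17)^* is 5 (check: 7*5 mod 17 = 1).
Miller loop for e_{17} over F_{211079791185667^4}: bits of 17 = 10001; 4 double steps + 1 add steps, l/v at each.
e_{17}(P',Q') = 187686260098798 + 187495064842689*t + 152088647100364*t^2 + 151037615083807*t^3.
Hence e(P,Q) = 91626188297215 + 112377519229632*t + 52785123988553*t^2 + 65158710455879*t^3 in F_{211079791185667^4}^*.

91626188297215 + 112377519229632*t + 52785123988553*t^2 + 65158710455879*t^3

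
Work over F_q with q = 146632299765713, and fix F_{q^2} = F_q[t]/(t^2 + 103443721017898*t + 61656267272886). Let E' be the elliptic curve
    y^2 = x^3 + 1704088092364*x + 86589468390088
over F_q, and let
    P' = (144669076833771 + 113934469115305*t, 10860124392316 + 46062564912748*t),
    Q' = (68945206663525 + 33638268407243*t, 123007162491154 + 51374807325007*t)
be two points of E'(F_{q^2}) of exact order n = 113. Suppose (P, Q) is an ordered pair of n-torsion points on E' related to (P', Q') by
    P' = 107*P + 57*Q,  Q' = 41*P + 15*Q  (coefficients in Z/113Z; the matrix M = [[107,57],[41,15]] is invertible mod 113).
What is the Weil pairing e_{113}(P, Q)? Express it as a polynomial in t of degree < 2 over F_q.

120248285138407 + 2575354045752*t

The 113-Weil pairing on E[113] over F_{146632299765713} is alternating-bilinear: e_{113}(P',Q') = e_{113}(P,Q)^det(M).
det(M) mod 113 = 59; its inverse in (Z/113)^* is 23 (check: 59*23 mod 113 = 1).
7-bit Miller (1110001) on E'/F_{146632299765713} with a'=1704088092364, b'=86589468390088: accumulate tangent/chord ratios at Q'+S and P'+S'.
Result: e(P',Q') = 34447143526432 + 131707318244647*t.
Thus e_{113}(P,Q) = 120248285138407 + 2575354045752*t.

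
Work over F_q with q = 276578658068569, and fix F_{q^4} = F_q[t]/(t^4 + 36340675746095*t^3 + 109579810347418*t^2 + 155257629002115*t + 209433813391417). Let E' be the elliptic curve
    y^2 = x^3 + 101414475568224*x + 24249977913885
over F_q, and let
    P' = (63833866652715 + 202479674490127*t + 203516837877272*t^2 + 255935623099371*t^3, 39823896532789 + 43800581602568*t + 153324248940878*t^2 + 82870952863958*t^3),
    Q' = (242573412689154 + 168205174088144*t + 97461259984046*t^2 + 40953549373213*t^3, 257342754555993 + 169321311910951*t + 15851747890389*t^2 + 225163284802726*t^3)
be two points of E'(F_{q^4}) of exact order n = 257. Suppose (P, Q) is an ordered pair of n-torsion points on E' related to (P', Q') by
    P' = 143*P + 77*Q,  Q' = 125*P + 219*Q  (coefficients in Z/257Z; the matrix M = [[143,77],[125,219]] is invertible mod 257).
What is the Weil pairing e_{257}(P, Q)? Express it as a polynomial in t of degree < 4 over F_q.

153632083445662 + 187103311841071*t + 274328812904193*t^2 + 52897448831159*t^3

Since e_{257}(P,P)=e_{257}(Q,Q)=1 and e_{257}(Q,P)=e_{257}(P,Q)^{-1}, expanding e_{257}(143*P + 77*Q,125*P + 219*Q) leaves e(P,Q)^det(M).
143*219 - 77*125 = 21692; reduced mod 257: det = 104, inverse 215.
Double-and-add over 100000001: 9-1 doublings, 2-1 additions; each step l_{T,T}/v_{2T} or l_{T,P'}/v at Q'+S for random S.
So e_{257}(P',Q') = 223860509717069 + 232767418604186*t + 275032338435321*t^2 + 11889708997926*t^3.
Finally e_{257}(P,Q) = 153632083445662 + 187103311841071*t + 274328812904193*t^2 + 52897448831159*t^3.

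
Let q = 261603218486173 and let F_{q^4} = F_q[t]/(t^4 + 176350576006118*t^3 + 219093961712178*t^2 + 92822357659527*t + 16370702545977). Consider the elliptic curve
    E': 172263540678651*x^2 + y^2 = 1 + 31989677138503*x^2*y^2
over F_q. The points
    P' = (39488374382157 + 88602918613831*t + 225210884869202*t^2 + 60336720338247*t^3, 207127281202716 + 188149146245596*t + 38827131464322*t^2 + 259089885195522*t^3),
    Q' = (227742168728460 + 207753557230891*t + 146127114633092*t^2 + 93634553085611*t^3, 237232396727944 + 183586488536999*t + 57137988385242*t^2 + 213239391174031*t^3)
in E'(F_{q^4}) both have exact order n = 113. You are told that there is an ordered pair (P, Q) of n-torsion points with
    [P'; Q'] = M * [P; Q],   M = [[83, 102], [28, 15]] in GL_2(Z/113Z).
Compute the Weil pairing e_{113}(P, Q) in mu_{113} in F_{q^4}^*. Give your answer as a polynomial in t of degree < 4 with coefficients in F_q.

Under M = [[83,102],[28,15]] in GL_2(Z/113), e_{113}(P',Q') = e_{113}(P,Q)^(83*15-102*28 mod 113).
det M = 83*15 - 102*28 = -1611 = 84 (mod 113); 84^{-1} = 74 (mod 113).
Edwards a_E,d_E -> Montgomery A=239642611484154,B=243506575032165 -> Weierstrass 32865319427959,132811114215218 via alpha=121243275798250,beta=35068465885037.
Miller loop for e_{113} over F_{261603218486173^4}: bits of 113 = 1110001; 6 double steps + 3 add steps, l/v at each.
e_{113}(P',Q') = 248433259211077 + 140328575335881*t + 86879433688868*t^2 + 243579140474937*t^3.
Raise to 74: e(P,Q) = 156062845735994 + 243624150852116*t + 82728806841017*t^2 + 80500448328913*t^3 in mu_{113}.

156062845735994 + 243624150852116*t + 82728806841017*t^2 + 80500448328913*t^3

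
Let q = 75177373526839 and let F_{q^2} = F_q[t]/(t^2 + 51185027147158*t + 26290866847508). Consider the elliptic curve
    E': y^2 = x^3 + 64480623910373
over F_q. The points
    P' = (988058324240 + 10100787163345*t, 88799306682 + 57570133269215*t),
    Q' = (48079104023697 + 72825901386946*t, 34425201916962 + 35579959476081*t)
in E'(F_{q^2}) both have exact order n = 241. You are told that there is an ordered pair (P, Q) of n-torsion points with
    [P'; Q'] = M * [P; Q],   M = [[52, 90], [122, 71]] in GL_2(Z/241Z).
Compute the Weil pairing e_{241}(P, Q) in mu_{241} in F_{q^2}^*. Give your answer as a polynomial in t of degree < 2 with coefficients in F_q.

51528010830189 + 2222590269723*t

The 241-Weil pairing on E[241] over F_{75177373526839} is alternating-bilinear: e_{241}(P',Q') = e_{241}(P,Q)^det(M).
Inverting 183 mod 241: 54. Thus e_{241}(P,Q) = e(P',Q')^{54}.
Build f_{241,P'} and f_{241,Q'} via the 8-bit ladder of 241=11110001_2; evaluate at shifted divisors; quotient in F_{75177373526839^2}.
e_{241}(P',Q') = 26295428213291 + 6240327914562*t.
Thus e_{241}(P,Q) = 51528010830189 + 2222590269723*t.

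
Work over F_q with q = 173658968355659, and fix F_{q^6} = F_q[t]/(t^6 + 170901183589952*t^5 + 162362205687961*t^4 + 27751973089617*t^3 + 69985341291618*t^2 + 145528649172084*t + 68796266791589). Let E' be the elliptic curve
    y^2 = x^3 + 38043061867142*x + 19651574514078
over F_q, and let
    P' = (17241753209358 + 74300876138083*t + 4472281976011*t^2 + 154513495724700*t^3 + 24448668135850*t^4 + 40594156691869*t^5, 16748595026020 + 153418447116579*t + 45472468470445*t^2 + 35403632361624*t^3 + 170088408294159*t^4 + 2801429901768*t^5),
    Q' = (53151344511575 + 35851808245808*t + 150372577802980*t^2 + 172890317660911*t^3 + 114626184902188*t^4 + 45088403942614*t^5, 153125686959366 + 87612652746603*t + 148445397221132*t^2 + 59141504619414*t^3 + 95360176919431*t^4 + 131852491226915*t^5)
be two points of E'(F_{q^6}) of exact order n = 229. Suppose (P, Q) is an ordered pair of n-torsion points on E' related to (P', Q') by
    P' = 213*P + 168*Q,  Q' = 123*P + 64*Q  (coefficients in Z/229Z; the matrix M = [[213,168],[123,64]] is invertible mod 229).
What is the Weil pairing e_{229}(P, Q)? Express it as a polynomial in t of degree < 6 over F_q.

e_{229} is bilinear + alternating on E[229], so e_{229}(213*P + 168*Q, 123*P + 64*Q) = e_{229}(P,Q)^(213*64-168*123).
So e_{229}(P,Q) = e_{229}(P',Q')^{188}, since 67*188 = 1 mod 229.
8-bit Miller (11100101) on E'/F_{173658968355659} with a'=38043061867142, b'=19651574514078: accumulate tangent/chord ratios at Q'+S and P'+S'.
e_{229}(P',Q') = 30338687974826 + 105900383880570*t + 16657192969998*t^2 + 158718846215576*t^3 + 91110308801809*t^4 + 135612864678587*t^5.
Hence e(P,Q) = 65085213196674 + 23287463409977*t + 30202346372616*t^2 + 36393231451835*t^3 + 76188834097386*t^4 + 169836306712089*t^5 in F_{173658968355659^6}^*.

65085213196674 + 23287463409977*t + 30202346372616*t^2 + 36393231451835*t^3 + 76188834097386*t^4 + 169836306712089*t^5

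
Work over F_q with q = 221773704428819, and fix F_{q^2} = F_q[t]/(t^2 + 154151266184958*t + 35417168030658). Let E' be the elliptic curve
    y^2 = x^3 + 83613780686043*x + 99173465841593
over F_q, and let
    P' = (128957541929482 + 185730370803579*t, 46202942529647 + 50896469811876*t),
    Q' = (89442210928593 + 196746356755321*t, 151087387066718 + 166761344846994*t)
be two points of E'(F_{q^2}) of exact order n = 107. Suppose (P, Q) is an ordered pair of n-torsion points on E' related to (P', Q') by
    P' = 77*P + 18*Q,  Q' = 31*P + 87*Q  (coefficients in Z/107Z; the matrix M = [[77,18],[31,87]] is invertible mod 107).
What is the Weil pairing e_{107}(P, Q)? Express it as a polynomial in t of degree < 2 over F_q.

130761322487715 + 152096592499051*t

The 107-Weil pairing on E[107] over F_{221773704428819} is alternating-bilinear: e_{107}(P',Q') = e_{107}(P,Q)^det(M).
det(M) mod 107 = 42; its inverse in (Z/107)^* is 79 (check: 42*79 mod 107 = 1).
Double-and-add over 1101011: 7-1 doublings, 5-1 additions; each step l_{T,T}/v_{2T} or l_{T,P'}/v at Q'+S for random S.
So e_{107}(P',Q') = 36750352190434 + 167358077336177*t.
(36750352190434 + 167358077336177*t)^{79} mod (221773704428819,f) = 130761322487715 + 152096592499051*t.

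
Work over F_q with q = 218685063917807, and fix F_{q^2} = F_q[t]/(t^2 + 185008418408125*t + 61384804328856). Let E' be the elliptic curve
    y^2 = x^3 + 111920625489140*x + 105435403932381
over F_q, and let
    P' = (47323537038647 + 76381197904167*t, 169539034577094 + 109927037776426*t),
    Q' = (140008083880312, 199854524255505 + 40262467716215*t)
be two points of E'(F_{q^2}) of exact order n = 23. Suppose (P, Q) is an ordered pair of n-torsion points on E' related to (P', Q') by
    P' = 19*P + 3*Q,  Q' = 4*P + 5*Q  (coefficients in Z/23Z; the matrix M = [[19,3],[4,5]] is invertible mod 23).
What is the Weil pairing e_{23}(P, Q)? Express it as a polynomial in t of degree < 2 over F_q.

123922633162497 + 53768946837944*t

e_{23} is bilinear + alternating on E[23], so e_{23}(19*P + 3*Q, 4*P + 5*Q) = e_{23}(P,Q)^(19*5-3*4).
det(M) mod 23 = 14; its inverse in (Z/23)^* is 5 (check: 14*5 mod 23 = 1).
Double-and-add over 10111: 5-1 doublings, 4-1 additions; each step l_{T,T}/v_{2T} or l_{T,P'}/v at Q'+S for random S.
e_{23}(P',Q') = 44557796309705 + 73253498050800*t.
e_{23}(P,Q) = (44557796309705 + 73253498050800*t)^{5} = 123922633162497 + 53768946837944*t.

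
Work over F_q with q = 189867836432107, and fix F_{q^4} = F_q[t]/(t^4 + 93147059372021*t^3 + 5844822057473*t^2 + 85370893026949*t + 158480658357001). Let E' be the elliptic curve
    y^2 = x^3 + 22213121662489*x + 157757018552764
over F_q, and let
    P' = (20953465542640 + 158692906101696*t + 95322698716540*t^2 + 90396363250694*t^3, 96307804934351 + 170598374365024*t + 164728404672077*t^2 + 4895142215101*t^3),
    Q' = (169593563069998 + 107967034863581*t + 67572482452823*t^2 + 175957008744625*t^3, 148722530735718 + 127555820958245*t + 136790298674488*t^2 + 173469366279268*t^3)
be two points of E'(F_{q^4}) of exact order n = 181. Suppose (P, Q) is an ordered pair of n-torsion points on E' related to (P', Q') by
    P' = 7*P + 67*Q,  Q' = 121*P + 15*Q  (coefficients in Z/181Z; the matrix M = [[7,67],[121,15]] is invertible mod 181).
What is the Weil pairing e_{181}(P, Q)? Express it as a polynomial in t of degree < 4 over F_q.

18965001065073 + 37625050988348*t + 134451310142350*t^2 + 134377522482126*t^3

e_{181} is bilinear + alternating on E[181], so e_{181}(7*P + 67*Q, 121*P + 15*Q) = e_{181}(P,Q)^(7*15-67*121).
7*15 - 67*121 = -8002; reduced mod 181: det = 143, inverse 100.
Double-and-add over 10110101: 8-1 doublings, 5-1 additions; each step l_{T,T}/v_{2T} or l_{T,P'}/v at Q'+S for random S.
So e_{181}(P',Q') = 59124000140502 + 7571128730154*t + 16540212477445*t^2 + 45692462809571*t^3.
Raise to 100: e(P,Q) = 18965001065073 + 37625050988348*t + 134451310142350*t^2 + 134377522482126*t^3 in mu_{181}.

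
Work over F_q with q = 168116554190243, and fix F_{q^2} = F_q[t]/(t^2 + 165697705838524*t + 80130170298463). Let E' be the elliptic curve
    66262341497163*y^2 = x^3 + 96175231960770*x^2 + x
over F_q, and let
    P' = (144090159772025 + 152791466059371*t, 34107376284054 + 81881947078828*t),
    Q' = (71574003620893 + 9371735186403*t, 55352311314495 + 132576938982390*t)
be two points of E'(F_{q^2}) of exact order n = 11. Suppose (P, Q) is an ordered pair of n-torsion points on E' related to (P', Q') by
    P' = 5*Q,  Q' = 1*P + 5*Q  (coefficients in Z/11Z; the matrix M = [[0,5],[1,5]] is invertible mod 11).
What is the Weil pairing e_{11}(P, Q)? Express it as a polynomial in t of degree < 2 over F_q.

147005608362594 + 2323695564964*t

Under M = [[0,5],[1,5]] in GL_2(Z/11), e_{11}(P',Q') = e_{11}(P,Q)^(0*5-5*1 mod 11).
det M = 0*5 - 5*1 = -5 = 6 (mod 11); 6^{-1} = 2 (mod 11).
Set x_W=6575297553321*u+5549637334367, y_W=6575297553321*v; then E': y_W^2=x_W^3+23251310235825*x_W+16056393818102.
n = 11 = (1011)_2 (4 bits, wt 3); accumulate f_{11,P'}(Q'+S)/f_{11,P'}(S) along the 3-step ladder.
So e_{11}(P',Q') = 113024296685872 + 157596198359139*t.
Raise to 2: e(P,Q) = 147005608362594 + 2323695564964*t in mu_{11}.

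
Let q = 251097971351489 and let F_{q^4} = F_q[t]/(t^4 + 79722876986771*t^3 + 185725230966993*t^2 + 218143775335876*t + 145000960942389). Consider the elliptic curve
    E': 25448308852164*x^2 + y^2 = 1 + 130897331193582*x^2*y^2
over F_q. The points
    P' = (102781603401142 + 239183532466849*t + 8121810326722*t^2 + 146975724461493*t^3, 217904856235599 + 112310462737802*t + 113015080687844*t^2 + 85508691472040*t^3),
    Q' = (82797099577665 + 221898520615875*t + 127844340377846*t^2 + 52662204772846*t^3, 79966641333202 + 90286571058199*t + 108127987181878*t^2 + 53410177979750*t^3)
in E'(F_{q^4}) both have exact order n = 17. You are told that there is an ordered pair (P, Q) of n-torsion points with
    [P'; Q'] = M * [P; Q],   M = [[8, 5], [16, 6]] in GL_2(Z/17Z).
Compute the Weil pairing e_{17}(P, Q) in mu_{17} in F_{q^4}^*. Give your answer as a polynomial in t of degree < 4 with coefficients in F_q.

201878667492631 + 25428687969387*t + 69129244255454*t^2 + 57841865466606*t^3

e_{17} is bilinear + alternating on E[17], so e_{17}(8*P + 5*Q, 16*P + 6*Q) = e_{17}(P,Q)^(8*6-5*16).
det(M) mod 17 = 2; its inverse in (Z/17)^* is 9 (check: 2*9 mod 17 = 1).
Edwards a_E,d_E -> Montgomery A=247551503667934,B=243292554508459 -> Weierstrass 135305735057791,36295558192617 via alpha=26057606674291,beta=99186730090390.
Build f_{17,P'} and f_{17,Q'} via the 5-bit ladder of 17=10001_2; evaluate at shifted divisors; quotient in F_{251097971351489^4}.
e_{17}(P',Q') = 27056057523364 + 227089037765527*t + 156581636831296*t^2 + 75520258473509*t^3.
Raise to 9: e(P,Q) = 201878667492631 + 25428687969387*t + 69129244255454*t^2 + 57841865466606*t^3 in mu_{17}.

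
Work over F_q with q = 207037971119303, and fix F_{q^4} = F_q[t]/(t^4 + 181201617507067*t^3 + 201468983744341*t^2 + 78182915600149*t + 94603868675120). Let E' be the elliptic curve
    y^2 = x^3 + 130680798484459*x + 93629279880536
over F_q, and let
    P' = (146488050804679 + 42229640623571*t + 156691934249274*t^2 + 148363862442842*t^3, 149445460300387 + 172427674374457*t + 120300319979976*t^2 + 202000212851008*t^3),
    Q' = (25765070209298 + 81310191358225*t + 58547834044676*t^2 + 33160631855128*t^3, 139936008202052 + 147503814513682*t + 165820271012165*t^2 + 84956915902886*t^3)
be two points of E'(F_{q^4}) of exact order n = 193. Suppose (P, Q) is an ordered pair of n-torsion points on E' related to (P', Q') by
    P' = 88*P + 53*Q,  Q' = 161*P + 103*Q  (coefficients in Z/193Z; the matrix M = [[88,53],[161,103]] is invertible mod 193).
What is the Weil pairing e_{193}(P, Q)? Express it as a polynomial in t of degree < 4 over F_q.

32385170226319 + 39085719441728*t + 177929523864562*t^2 + 154777784627846*t^3

Under M = [[88,53],[161,103]] in GL_2(Z/193), e_{193}(P',Q') = e_{193}(P,Q)^(88*103-53*161 mod 193).
Hence e(P,Q) = e(P',Q')^{4} where 4 = 145^{-1} mod 193.
Double-and-add over 11000001: 8-1 doublings, 3-1 additions; each step l_{T,T}/v_{2T} or l_{T,P'}/v at Q'+S for random S.
Miller gives e_{193}(P',Q') = 167516938952635 + 81263612408182*t + 160259607452141*t^2 + 37319186742726*t^3 in F_{207037971119303^4}.
Hence e(P,Q) = 32385170226319 + 39085719441728*t + 177929523864562*t^2 + 154777784627846*t^3 in F_{207037971119303^4}^*.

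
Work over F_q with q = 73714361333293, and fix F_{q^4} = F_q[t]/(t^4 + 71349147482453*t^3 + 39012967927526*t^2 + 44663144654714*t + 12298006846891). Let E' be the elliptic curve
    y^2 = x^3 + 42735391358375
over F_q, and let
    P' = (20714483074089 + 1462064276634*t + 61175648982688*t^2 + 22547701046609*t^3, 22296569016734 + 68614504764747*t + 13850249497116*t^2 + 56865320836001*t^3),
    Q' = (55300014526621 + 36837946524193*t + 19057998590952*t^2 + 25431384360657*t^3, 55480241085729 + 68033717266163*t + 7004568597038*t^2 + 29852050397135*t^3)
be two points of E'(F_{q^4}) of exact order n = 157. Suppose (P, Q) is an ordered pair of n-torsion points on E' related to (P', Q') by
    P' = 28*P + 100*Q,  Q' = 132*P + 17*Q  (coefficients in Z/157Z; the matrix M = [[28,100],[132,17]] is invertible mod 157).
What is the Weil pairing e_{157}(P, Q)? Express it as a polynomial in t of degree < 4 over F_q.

29238942772041 + 23952232852178*t + 1842180039983*t^2 + 43856038382946*t^3

Alternating bilinearity on E[157] (values in mu_{157} in F_{73714361333293^4}) gives e(P',Q') = e(P,Q)^det(M).
So e_{157}(P,Q) = e_{157}(P',Q')^{112}, since 150*112 = 1 mod 157.
n = 157 = (10011101)_2 (8 bits, wt 5); accumulate f_{157,P'}(Q'+S)/f_{157,P'}(S) along the 7-step ladder.
The quotient is 61945492680714 + 35957166831907*t + 51667584024442*t^2 + 71706631533927*t^3.
Hence e(P,Q) = 29238942772041 + 23952232852178*t + 1842180039983*t^2 + 43856038382946*t^3 in F_{73714361333293^4}^*.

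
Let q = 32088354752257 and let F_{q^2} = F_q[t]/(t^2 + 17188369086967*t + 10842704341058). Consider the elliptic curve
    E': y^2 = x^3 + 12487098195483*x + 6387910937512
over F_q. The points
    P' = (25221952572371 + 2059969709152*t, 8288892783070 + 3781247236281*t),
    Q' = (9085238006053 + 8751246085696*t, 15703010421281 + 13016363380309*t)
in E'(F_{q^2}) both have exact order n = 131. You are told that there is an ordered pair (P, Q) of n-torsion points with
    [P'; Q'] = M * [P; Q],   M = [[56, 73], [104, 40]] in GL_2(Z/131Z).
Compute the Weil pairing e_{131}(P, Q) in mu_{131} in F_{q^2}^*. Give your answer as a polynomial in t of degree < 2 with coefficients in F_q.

19617447689655 + 3067869011457*t

Under M = [[56,73],[104,40]] in GL_2(Z/131), e_{131}(P',Q') = e_{131}(P,Q)^(56*40-73*104 mod 131).
Hence e(P,Q) = e(P',Q')^{69} where 69 = 19^{-1} mod 131.
Run Miller on y^2=x^3+12487098195483*x+6387910937512 over F_{32088354752257}: ladder 10000011 (8 bits); e = f_P(D_Q)/f_Q(D_P).
Result: e(P',Q') = 12886807625469 + 12039019758733*t.
Finally e_{131}(P,Q) = 19617447689655 + 3067869011457*t.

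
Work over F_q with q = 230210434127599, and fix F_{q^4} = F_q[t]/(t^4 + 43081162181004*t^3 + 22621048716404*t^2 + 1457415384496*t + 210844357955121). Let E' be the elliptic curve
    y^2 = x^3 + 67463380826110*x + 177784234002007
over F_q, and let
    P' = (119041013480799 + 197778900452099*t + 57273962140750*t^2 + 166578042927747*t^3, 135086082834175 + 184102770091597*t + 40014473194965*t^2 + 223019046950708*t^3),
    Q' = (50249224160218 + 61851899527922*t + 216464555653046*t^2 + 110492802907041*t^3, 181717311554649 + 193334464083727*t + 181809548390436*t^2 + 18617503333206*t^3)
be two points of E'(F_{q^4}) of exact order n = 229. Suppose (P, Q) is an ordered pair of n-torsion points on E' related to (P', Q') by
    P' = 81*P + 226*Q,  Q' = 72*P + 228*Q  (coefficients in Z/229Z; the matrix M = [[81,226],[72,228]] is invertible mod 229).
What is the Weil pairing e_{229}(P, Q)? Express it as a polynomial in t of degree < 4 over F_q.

The 229-Weil pairing on E[229] over F_{230210434127599} is alternating-bilinear: e_{229}(P',Q') = e_{229}(P,Q)^det(M).
det M = 81*228 - 226*72 = 2196 = 135 (mod 229); 135^{-1} = 95 (mod 229).
Double-and-add over 11100101: 8-1 doublings, 5-1 additions; each step l_{T,T}/v_{2T} or l_{T,P'}/v at Q'+S for random S.
f_P(D_Q)/f_Q(D_P) = 111139155423895 + 74244337385849*t + 219994343545046*t^2 + 25070389274234*t^3.
Thus e_{229}(P,Q) = 227851895107714 + 97438482936170*t + 22650399171632*t^2 + 73822098636643*t^3.

227851895107714 + 97438482936170*t + 22650399171632*t^2 + 73822098636643*t^3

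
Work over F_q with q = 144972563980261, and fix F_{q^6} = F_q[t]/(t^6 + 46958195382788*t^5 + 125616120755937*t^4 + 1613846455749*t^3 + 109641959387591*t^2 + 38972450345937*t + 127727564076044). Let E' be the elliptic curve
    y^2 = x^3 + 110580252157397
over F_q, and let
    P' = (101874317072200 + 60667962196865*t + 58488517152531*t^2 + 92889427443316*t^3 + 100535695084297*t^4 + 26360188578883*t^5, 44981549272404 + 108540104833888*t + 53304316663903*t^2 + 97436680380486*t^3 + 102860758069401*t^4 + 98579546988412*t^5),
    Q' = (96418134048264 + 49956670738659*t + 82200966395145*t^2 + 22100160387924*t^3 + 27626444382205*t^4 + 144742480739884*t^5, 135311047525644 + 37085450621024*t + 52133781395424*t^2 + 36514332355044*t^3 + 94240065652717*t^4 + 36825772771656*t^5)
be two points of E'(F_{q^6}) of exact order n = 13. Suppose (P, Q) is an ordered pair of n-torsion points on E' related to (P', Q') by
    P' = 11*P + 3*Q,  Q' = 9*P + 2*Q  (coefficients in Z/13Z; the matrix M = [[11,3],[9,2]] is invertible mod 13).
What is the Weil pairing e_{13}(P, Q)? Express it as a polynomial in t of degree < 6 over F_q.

35524348232976 + 132035564111300*t + 35112651994884*t^2 + 49015407531738*t^3 + 98529929117333*t^4 + 58674750929295*t^5

Since e_{13}(P,P)=e_{13}(Q,Q)=1 and e_{13}(Q,P)=e_{13}(P,Q)^{-1}, expanding e_{13}(11*P + 3*Q,9*P + 2*Q) leaves e(P,Q)^det(M).
Inverting 8 mod 13: 5. Thus e_{13}(P,Q) = e(P',Q')^{5}.
4-bit Miller (1101) on E'/F_{144972563980261} with a'=0, b'=110580252157397: accumulate tangent/chord ratios at Q'+S and P'+S'.
e_{13}(P',Q') = 109984953410920 + 76392921955093*t + 52742003970433*t^2 + 61964304080324*t^3 + 21766744216606*t^4 + 102805093377333*t^5.
(109984953410920 + 76392921955093*t + 52742003970433*t^2 + 61964304080324*t^3 + 21766744216606*t^4 + 102805093377333*t^5)^{5} mod (144972563980261,f) = 35524348232976 + 132035564111300*t + 35112651994884*t^2 + 49015407531738*t^3 + 98529929117333*t^4 + 58674750929295*t^5.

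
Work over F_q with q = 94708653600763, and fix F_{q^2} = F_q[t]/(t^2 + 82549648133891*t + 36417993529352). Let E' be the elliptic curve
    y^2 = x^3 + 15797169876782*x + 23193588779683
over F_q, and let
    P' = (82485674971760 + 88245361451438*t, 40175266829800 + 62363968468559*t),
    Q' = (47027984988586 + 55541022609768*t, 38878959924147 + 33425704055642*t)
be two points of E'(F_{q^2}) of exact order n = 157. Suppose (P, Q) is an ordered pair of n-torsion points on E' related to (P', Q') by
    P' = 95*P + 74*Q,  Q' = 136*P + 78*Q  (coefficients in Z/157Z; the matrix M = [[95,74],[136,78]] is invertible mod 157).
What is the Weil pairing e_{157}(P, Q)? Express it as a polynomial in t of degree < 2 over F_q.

19544794477371 + 25126189758597*t

Since e_{157}(P,P)=e_{157}(Q,Q)=1 and e_{157}(Q,P)=e_{157}(P,Q)^{-1}, expanding e_{157}(95*P + 74*Q,136*P + 78*Q) leaves e(P,Q)^det(M).
Inverting 15 mod 157: 21. Thus e_{157}(P,Q) = e(P',Q')^{21}.
Run Miller on y^2=x^3+15797169876782*x+23193588779683 over F_{94708653600763}: ladder 10011101 (8 bits); e = f_P(D_Q)/f_Q(D_P).
f_P(D_Q)/f_Q(D_P) = 12080986184302 + 82245360235178*t.
Thus e_{157}(P,Q) = 19544794477371 + 25126189758597*t.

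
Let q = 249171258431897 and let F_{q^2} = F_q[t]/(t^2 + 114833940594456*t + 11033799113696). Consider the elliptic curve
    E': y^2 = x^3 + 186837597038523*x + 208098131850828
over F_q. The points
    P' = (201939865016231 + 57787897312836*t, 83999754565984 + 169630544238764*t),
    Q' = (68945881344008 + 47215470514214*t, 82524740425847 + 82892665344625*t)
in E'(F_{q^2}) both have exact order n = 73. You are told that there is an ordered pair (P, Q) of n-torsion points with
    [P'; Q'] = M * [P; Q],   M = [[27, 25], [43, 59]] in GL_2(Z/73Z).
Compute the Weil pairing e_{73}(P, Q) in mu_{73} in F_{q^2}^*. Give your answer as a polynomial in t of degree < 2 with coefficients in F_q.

Since e_{73}(P,P)=e_{73}(Q,Q)=1 and e_{73}(Q,P)=e_{73}(P,Q)^{-1}, expanding e_{73}(27*P + 25*Q,43*P + 59*Q) leaves e(P,Q)^det(M).
Inverting 7 mod 73: 21. Thus e_{73}(P,Q) = e(P',Q')^{21}.
n = 73 = (1001001)_2 (7 bits, wt 3); accumulate f_{73,P'}(Q'+S)/f_{73,P'}(S) along the 6-step ladder.
So e_{73}(P',Q') = 205355952548162 + 206833468153691*t.
Hence e(P,Q) = 46091391563103 + 182933204991489*t in F_{249171258431897^2}^*.

46091391563103 + 182933204991489*t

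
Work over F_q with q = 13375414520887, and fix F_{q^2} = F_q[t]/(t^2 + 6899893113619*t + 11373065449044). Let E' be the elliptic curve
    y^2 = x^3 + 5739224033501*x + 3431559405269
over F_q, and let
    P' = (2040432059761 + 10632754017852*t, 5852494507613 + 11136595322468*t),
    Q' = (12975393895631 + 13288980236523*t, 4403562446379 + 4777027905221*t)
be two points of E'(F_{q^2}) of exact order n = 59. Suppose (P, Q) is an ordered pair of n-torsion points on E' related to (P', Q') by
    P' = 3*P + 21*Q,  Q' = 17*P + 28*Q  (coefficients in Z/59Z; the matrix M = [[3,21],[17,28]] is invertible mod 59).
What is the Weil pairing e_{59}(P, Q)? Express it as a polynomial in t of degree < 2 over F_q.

12784461207133 + 7167164395954*t

Under M = [[3,21],[17,28]] in GL_2(Z/59), e_{59}(P',Q') = e_{59}(P,Q)^(3*28-21*17 mod 59).
det M = 3*28 - 21*17 = -273 = 22 (mod 59); 22^{-1} = 51 (mod 59).
Double-and-add over 111011: 6-1 doublings, 5-1 additions; each step l_{T,T}/v_{2T} or l_{T,P'}/v at Q'+S for random S.
Result: e(P',Q') = 2725714759938 + 7742685318605*t.
e_{59}(P,Q) = (2725714759938 + 7742685318605*t)^{51} = 12784461207133 + 7167164395954*t.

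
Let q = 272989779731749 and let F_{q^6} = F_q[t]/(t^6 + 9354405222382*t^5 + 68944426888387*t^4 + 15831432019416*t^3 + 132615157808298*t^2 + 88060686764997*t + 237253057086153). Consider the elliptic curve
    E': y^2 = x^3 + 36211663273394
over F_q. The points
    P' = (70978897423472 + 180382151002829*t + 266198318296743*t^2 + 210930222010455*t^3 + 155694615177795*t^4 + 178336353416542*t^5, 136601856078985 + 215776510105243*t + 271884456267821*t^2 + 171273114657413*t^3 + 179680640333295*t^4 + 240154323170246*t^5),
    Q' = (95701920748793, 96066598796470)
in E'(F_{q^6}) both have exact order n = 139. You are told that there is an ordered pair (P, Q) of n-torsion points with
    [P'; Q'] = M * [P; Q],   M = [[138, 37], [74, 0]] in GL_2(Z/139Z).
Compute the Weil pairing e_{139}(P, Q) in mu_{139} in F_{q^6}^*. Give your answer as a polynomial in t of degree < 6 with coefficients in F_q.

27981064048253 + 143083533975693*t + 80978838178722*t^2 + 206306952576060*t^3 + 113983364963240*t^4 + 39574194358840*t^5

e_{139}(aP+bQ,cP+dQ) = e_{139}(P,Q)^(ad-bc); with (a,b,c,d)=(138,37,74,0) this gives the det-139 law.
det(M) mod 139 = 42; its inverse in (Z/139)^* is 96 (check: 42*96 mod 139 = 1).
Build f_{139,P'} and f_{139,Q'} via the 8-bit ladder of 139=10001011_2; evaluate at shifted divisors; quotient in F_{272989779731749^6}.
f_P(D_Q)/f_Q(D_P) = 192013140929591 + 122501518181234*t + 189090446311478*t^2 + 101061791788758*t^3 + 267559165282664*t^4 + 237474130745811*t^5.
(192013140929591 + 122501518181234*t + 189090446311478*t^2 + 101061791788758*t^3 + 267559165282664*t^4 + 237474130745811*t^5)^{96} mod (272989779731749,f) = 27981064048253 + 143083533975693*t + 80978838178722*t^2 + 206306952576060*t^3 + 113983364963240*t^4 + 39574194358840*t^5.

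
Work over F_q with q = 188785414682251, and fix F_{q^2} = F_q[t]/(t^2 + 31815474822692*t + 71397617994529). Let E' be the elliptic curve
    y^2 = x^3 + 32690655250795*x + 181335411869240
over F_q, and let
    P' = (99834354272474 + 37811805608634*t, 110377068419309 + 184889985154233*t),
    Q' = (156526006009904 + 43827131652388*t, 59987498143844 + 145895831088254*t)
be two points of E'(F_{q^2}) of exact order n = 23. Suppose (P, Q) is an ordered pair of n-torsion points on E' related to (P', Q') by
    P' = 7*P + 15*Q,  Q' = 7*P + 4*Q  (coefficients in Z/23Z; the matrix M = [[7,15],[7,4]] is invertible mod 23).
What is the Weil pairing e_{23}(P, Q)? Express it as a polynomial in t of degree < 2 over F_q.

The 23-Weil pairing on E[23] over F_{188785414682251} is alternating-bilinear: e_{23}(P',Q') = e_{23}(P,Q)^det(M).
Hence e(P,Q) = e(P',Q')^{20} where 20 = 15^{-1} mod 23.
Run Miller on y^2=x^3+32690655250795*x+181335411869240 over F_{188785414682251}: ladder 10111 (5 bits); e = f_P(D_Q)/f_Q(D_P).
e_{23}(P',Q') = 107142722860356 + 6491872361604*t.
Finally e_{23}(P,Q) = 155036159231127 + 48828687599303*t.

155036159231127 + 48828687599303*t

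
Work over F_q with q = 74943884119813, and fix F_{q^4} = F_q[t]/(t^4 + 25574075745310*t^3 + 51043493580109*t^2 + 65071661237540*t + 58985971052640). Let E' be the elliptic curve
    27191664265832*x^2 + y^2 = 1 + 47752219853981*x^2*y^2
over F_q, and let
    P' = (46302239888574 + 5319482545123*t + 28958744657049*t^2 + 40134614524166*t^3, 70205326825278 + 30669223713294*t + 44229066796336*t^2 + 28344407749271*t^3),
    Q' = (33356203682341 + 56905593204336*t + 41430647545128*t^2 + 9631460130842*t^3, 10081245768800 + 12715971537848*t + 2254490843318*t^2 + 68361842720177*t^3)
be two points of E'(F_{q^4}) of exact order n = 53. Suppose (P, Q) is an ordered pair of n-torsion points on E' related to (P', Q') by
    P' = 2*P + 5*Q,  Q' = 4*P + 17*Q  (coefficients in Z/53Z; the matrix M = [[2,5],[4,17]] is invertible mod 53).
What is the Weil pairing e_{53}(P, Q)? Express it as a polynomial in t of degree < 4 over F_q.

59482134401334 + 64263879005173*t + 52874022004074*t^2 + 24903796440631*t^3

Under M = [[2,5],[4,17]] in GL_2(Z/53), e_{53}(P',Q') = e_{53}(P,Q)^(2*17-5*4 mod 53).
Hence e(P,Q) = e(P',Q')^{19} where 19 = 14^{-1} mod 53.
Edwards a_E,d_E -> Montgomery A=0,B=52755181705323 -> Weierstrass 11040843300864,0 via alpha=0,beta=13595832132916.
Build f_{53,P'} and f_{53,Q'} via the 6-bit ladder of 53=110101_2; evaluate at shifted divisors; quotient in F_{74943884119813^4}.
Result: e(P',Q') = 1606899377319 + 47630349709604*t + 7641185651656*t^2 + 5809620295587*t^3.
Raise to 19: e(P,Q) = 59482134401334 + 64263879005173*t + 52874022004074*t^2 + 24903796440631*t^3 in mu_{53}.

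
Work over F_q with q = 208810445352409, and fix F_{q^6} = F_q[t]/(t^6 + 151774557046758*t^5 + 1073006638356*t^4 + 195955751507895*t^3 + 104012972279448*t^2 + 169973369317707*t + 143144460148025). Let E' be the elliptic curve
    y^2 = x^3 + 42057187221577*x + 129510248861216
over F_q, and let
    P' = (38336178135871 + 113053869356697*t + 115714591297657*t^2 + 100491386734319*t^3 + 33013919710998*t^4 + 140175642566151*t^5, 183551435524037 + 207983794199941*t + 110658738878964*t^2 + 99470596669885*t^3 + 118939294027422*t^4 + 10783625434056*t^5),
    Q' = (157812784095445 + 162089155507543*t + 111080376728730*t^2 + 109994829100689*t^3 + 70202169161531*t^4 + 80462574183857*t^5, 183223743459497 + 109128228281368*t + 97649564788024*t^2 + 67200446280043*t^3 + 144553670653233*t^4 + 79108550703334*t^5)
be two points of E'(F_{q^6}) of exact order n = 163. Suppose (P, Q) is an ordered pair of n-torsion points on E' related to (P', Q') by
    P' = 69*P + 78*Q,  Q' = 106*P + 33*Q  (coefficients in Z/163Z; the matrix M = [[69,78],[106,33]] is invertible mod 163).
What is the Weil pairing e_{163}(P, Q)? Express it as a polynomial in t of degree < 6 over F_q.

206407477592933 + 45536895900879*t + 73745301669092*t^2 + 204956445067294*t^3 + 208760725563422*t^4 + 40066343454894*t^5

e_{163}(aP+bQ,cP+dQ) = e_{163}(P,Q)^(ad-bc); with (a,b,c,d)=(69,78,106,33) this gives the det-163 law.
Inverting 40 mod 163: 53. Thus e_{163}(P,Q) = e(P',Q')^{53}.
n = 163 = (10100011)_2 (8 bits, wt 4); accumulate f_{163,P'}(Q'+S)/f_{163,P'}(S) along the 7-step ladder.
The quotient is 141641249825617 + 11980890074207*t + 27226951061359*t^2 + 160191962613279*t^3 + 205548044221893*t^4 + 160446998861620*t^5.
e_{163}(P,Q) = (141641249825617 + 11980890074207*t + 27226951061359*t^2 + 160191962613279*t^3 + 205548044221893*t^4 + 160446998861620*t^5)^{53} = 206407477592933 + 45536895900879*t + 73745301669092*t^2 + 204956445067294*t^3 + 208760725563422*t^4 + 40066343454894*t^5.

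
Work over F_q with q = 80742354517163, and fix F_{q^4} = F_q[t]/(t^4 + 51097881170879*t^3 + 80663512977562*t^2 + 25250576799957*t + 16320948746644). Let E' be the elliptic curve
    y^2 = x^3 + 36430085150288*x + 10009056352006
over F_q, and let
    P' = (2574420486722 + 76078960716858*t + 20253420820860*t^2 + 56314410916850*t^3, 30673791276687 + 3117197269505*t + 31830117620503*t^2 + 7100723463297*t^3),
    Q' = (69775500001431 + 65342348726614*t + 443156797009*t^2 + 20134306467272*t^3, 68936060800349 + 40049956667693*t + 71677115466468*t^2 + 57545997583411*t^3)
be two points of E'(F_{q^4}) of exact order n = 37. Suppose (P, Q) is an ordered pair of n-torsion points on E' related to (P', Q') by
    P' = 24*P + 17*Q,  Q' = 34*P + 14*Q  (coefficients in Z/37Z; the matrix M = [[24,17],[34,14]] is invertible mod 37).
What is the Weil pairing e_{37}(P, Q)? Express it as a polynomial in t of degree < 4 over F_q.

33987917277964 + 35478412513732*t + 72682901974043*t^2 + 5405682667140*t^3

Under M = [[24,17],[34,14]] in GL_2(Z/37), e_{37}(P',Q') = e_{37}(P,Q)^(24*14-17*34 mod 37).
Inverting 17 mod 37: 24. Thus e_{37}(P,Q) = e(P',Q')^{24}.
6-bit Miller (100101) on E'/F_{80742354517163} with a'=36430085150288, b'=10009056352006: accumulate tangent/chord ratios at Q'+S and P'+S'.
So e_{37}(P',Q') = 5988643983584 + 18663522433566*t + 17533155021473*t^2 + 18928867776544*t^3.
Hence e(P,Q) = 33987917277964 + 35478412513732*t + 72682901974043*t^2 + 5405682667140*t^3 in F_{80742354517163^4}^*.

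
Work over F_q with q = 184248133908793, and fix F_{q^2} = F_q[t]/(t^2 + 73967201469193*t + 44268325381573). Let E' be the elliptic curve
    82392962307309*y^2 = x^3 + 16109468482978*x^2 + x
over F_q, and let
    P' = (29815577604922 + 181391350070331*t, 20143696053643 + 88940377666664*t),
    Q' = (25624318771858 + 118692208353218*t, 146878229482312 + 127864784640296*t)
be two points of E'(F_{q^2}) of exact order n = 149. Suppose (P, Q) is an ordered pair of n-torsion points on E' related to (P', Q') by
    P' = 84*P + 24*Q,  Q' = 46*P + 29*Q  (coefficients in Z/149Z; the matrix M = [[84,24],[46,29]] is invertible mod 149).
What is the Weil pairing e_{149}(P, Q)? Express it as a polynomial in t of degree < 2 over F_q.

140072003078422 + 173182802167269*t

The 149-Weil pairing on E[149] over F_{184248133908793} is alternating-bilinear: e_{149}(P',Q') = e_{149}(P,Q)^det(M).
det(M) mod 149 = 140; its inverse in (Z/149)^* is 33 (check: 140*33 mod 149 = 1).
(x,y)|->(71957880126384x+138658662579294,71957880126384y) sends E' to y^2=x^3+124553192038170*x+113848522687185.
Build f_{149,P'} and f_{149,Q'} via the 8-bit ladder of 149=10010101_2; evaluate at shifted divisors; quotient in F_{184248133908793^2}.
Result: e(P',Q') = 131998351742544 + 88899854849798*t.
Hence e(P,Q) = 140072003078422 + 173182802167269*t in F_{184248133908793^2}^*.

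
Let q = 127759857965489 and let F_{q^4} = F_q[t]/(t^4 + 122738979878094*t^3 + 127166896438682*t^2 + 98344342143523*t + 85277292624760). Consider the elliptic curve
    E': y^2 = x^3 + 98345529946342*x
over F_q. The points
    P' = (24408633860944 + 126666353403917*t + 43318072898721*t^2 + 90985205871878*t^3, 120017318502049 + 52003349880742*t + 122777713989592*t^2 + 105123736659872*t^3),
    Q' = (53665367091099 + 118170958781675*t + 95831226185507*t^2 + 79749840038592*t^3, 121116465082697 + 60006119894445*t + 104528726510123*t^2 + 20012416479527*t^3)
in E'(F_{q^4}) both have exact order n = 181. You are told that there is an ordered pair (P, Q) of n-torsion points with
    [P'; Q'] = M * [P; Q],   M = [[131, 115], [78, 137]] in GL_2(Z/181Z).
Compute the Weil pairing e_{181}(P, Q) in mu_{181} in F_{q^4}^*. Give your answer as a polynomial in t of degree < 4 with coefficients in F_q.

98933708404549 + 35252958491490*t + 126073021725612*t^2 + 28520337918994*t^3

Since e_{181}(P,P)=e_{181}(Q,Q)=1 and e_{181}(Q,P)=e_{181}(P,Q)^{-1}, expanding e_{181}(131*P + 115*Q,78*P + 137*Q) leaves e(P,Q)^det(M).
Inverting 108 mod 181: 119. Thus e_{181}(P,Q) = e(P',Q')^{119}.
Miller loop for e_{181} over F_{127759857965489^4}: bits of 181 = 10110101; 7 double steps + 4 add steps, l/v at each.
So e_{181}(P',Q') = 52080436322613 + 69265176977787*t + 111832004762835*t^2 + 80396964001365*t^3.
Hence e(P,Q) = 98933708404549 + 35252958491490*t + 126073021725612*t^2 + 28520337918994*t^3 in F_{127759857965489^4}^*.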